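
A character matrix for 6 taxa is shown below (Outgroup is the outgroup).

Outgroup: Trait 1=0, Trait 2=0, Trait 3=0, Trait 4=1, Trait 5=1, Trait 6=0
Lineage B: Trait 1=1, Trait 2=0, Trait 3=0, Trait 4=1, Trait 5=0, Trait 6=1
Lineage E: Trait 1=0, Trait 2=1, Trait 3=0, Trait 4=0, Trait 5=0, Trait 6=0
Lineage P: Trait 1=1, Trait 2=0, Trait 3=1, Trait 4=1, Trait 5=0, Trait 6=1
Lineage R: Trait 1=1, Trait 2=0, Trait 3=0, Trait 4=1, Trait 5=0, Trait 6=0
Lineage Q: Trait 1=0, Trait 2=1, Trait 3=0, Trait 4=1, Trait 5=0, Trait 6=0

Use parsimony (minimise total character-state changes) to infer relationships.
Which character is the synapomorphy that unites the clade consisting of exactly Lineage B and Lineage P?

Character polarity is set by the outgroup: the derived state is whichever differs from the outgroup's state, so for Trait 4, Trait 5 the derived state is '0', and for the remaining characters it is '1'.
Only Lineage B, Lineage P, and Lineage R show the derived state '1' for Trait 1, supporting them as a clade.
Trait 2 (derived state '1') is shared by Lineage E and Lineage Q — a synapomorphy uniting that clade.
Trait 3: derived state '1' in Lineage P only — an autapomorphy, so it tells us nothing about relationships among taxa.
Trait 4 (derived state '0') is unique to Lineage E (autapomorphy; uninformative for grouping).
Trait 5 (derived state '0') is shared by all ingroup taxa — unites the whole ingroup.
Trait 6: derived state '1' in Lineage B and Lineage P only — synapomorphy for {Lineage B, Lineage P}.
Most parsimonious ingroup topology: (((Lineage B,Lineage P),Lineage R),(Lineage E,Lineage Q)).
The clade {Lineage B, Lineage P} is supported by Trait 6: its derived state '1' occurs in exactly those taxa and in no other taxon (including the outgroup).

Trait 6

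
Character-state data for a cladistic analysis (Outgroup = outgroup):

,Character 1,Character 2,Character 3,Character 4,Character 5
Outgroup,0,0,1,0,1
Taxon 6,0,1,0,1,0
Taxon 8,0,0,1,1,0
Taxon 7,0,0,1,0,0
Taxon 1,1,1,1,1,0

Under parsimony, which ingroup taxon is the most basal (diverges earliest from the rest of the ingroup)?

Taxon 7

Character polarity is set by the outgroup: the derived state is whichever differs from the outgroup's state, so for Character 3, Character 5 the derived state is '0', and for the remaining characters it is '1'.
Character 1: derived state '1' in Taxon 1 only — an autapomorphy, so it tells us nothing about relationships among taxa.
Character 2 (derived state '1') is shared by Taxon 1 and Taxon 6 — a synapomorphy uniting that clade.
Character 3: derived state '0' in Taxon 6 only — an autapomorphy, so it tells us nothing about relationships among taxa.
Character 4: derived state '1' in Taxon 1, Taxon 6, and Taxon 8 only — synapomorphy for {Taxon 1, Taxon 6, Taxon 8}.
Character 5 (derived state '0') is shared by all ingroup taxa — unites the whole ingroup.
Most parsimonious ingroup topology: (((Taxon 6,Taxon 1),Taxon 8),Taxon 7).
Taxon 7 is sister to the clade containing all other ingroup taxa, so it is the earliest-diverging (most basal) ingroup lineage.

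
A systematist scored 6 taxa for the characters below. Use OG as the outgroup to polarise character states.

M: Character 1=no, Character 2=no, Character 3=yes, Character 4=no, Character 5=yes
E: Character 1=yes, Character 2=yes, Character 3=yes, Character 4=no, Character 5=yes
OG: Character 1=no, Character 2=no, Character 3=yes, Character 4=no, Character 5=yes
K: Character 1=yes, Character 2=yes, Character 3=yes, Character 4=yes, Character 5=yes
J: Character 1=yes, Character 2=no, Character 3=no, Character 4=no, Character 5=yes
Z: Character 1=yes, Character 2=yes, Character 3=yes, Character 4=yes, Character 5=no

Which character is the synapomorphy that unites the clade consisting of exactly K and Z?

Character polarity is set by the outgroup: the derived state is whichever differs from the outgroup's state, so for Character 3, Character 5 the derived state is 'no', and for the remaining characters it is 'yes'.
Character 1: derived state 'yes' in E, J, K, and Z only — synapomorphy for {E, J, K, Z}.
Character 2: derived state 'yes' in E, K, and Z only — synapomorphy for {E, K, Z}.
Character 3: derived state 'no' in J only — an autapomorphy, so it tells us nothing about relationships among taxa.
Only K and Z show the derived state 'yes' for Character 4, supporting them as a clade.
Character 5 (derived state 'no') is unique to Z (autapomorphy; uninformative for grouping).
Most parsimonious ingroup topology: ((J,(E,(Z,K))),M).
The clade {K, Z} is supported by Character 4: its derived state 'yes' occurs in exactly those taxa and in no other taxon (including the outgroup).

Character 4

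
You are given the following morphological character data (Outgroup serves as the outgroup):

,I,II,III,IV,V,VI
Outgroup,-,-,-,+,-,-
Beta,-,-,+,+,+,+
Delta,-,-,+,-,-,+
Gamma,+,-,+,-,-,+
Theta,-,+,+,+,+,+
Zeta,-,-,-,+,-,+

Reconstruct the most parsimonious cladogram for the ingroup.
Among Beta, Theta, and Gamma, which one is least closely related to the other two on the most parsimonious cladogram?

Gamma

Character polarity is set by the outgroup: the derived state is whichever differs from the outgroup's state, so for IV the derived state is '-', and for the remaining characters it is '+'.
I: derived state '+' in Gamma only — an autapomorphy, so it tells us nothing about relationships among taxa.
II: derived state '+' in Theta only — an autapomorphy, so it tells us nothing about relationships among taxa.
III: derived state '+' in Beta, Delta, Gamma, and Theta only — synapomorphy for {Beta, Delta, Gamma, Theta}.
Only Delta and Gamma show the derived state '-' for IV, supporting them as a clade.
V (derived state '+') is shared by Beta and Theta — a synapomorphy uniting that clade.
All ingroup taxa share the derived state '+' for VI; it defines the ingroup but does not resolve relationships within it.
Most parsimonious ingroup topology: (((Beta,Theta),(Delta,Gamma)),Zeta).
Theta and Beta share a more recent common ancestor with each other than either does with Gamma, so Gamma is the least closely related of the three.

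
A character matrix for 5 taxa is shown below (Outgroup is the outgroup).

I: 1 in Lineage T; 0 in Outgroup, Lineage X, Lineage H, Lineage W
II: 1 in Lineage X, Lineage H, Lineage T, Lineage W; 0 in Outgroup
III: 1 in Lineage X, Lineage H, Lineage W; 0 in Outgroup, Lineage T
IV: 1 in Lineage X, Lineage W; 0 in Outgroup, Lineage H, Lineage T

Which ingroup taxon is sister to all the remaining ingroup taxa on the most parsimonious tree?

The outgroup has state '0' for every character, so '1' is the derived state throughout.
I: derived state '1' in Lineage T only — an autapomorphy, so it tells us nothing about relationships among taxa.
All ingroup taxa share the derived state '1' for II; it defines the ingroup but does not resolve relationships within it.
III (derived state '1') is shared by Lineage H, Lineage W, and Lineage X — a synapomorphy uniting that clade.
IV: derived state '1' in Lineage W and Lineage X only — synapomorphy for {Lineage W, Lineage X}.
Most parsimonious ingroup topology: (((Lineage X,Lineage W),Lineage H),Lineage T).
Lineage T is sister to the clade containing all other ingroup taxa, so it is the earliest-diverging (most basal) ingroup lineage.

Lineage T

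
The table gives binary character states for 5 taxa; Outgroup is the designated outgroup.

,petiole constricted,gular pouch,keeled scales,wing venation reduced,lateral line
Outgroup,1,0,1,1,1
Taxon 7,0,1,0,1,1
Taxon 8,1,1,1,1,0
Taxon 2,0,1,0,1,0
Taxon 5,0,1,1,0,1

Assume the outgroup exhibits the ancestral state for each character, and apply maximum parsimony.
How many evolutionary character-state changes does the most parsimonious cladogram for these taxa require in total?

6

Character polarity is set by the outgroup: the derived state is whichever differs from the outgroup's state, so for petiole constricted, keeled scales, wing venation reduced, lateral line the derived state is '0', and for the remaining characters it is '1'.
petiole constricted (derived state '0') is shared by Taxon 2, Taxon 5, and Taxon 7 — a synapomorphy uniting that clade.
gular pouch (derived state '1') is shared by all ingroup taxa — unites the whole ingroup.
keeled scales: derived state '0' in Taxon 2 and Taxon 7 only — synapomorphy for {Taxon 2, Taxon 7}.
wing venation reduced (derived state '0') is unique to Taxon 5 (autapomorphy; uninformative for grouping).
lateral line groups Taxon 2 and Taxon 8, which is incompatible with the clades supported by the remaining characters; treating it as convergent (homoplasy) costs fewer steps than any alternative tree.
Most parsimonious ingroup topology: (((Taxon 7,Taxon 2),Taxon 5),Taxon 8).
Changes per character on this tree: petiole constricted: 1; gular pouch: 1; keeled scales: 1; wing venation reduced: 1; lateral line: 2.
Total = 6.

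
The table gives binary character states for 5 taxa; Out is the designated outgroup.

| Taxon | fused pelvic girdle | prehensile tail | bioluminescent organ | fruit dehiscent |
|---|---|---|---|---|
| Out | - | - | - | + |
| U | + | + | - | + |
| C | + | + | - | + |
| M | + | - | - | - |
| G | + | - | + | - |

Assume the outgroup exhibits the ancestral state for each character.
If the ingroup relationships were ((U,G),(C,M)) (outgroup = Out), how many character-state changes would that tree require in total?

6

Map each character onto ((U,G),(C,M)) (rooted by Out) and count the minimum state changes it requires (Fitch parsimony):
fused pelvic girdle: 1; prehensile tail: 2; bioluminescent organ: 1; fruit dehiscent: 2.
Total tree length = 6.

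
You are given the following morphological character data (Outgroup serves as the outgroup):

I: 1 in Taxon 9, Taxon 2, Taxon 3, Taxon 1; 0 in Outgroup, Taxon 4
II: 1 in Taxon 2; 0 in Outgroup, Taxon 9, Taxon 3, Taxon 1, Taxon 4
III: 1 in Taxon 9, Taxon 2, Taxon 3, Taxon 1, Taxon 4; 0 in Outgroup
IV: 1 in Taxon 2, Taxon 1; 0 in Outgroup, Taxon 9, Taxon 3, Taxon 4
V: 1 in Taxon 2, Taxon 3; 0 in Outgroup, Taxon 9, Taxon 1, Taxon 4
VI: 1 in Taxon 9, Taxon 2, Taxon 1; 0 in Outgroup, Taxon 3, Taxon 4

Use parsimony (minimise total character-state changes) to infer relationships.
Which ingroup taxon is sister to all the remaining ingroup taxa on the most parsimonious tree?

The outgroup has state '0' for every character, so '1' is the derived state throughout.
I (derived state '1') is shared by Taxon 1, Taxon 2, Taxon 3, and Taxon 9 — a synapomorphy uniting that clade.
II: derived state '1' in Taxon 2 only — an autapomorphy, so it tells us nothing about relationships among taxa.
All ingroup taxa share the derived state '1' for III; it defines the ingroup but does not resolve relationships within it.
IV: derived state '1' in Taxon 1 and Taxon 2 only — synapomorphy for {Taxon 1, Taxon 2}.
V groups Taxon 2 and Taxon 3, which is incompatible with the clades supported by the remaining characters; treating it as convergent (homoplasy) costs fewer steps than any alternative tree.
VI (derived state '1') is shared by Taxon 1, Taxon 2, and Taxon 9 — a synapomorphy uniting that clade.
Most parsimonious ingroup topology: (((Taxon 9,(Taxon 2,Taxon 1)),Taxon 3),Taxon 4).
Taxon 4 is sister to the clade containing all other ingroup taxa, so it is the earliest-diverging (most basal) ingroup lineage.

Taxon 4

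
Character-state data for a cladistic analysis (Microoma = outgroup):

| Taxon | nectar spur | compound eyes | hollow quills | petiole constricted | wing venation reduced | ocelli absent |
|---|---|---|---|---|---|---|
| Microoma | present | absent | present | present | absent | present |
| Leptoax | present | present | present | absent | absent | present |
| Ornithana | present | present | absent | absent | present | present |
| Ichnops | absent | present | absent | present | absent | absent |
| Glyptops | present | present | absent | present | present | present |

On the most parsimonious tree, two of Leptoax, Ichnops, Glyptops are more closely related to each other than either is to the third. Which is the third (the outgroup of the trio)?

Leptoax

Character polarity is set by the outgroup: the derived state is whichever differs from the outgroup's state, so for nectar spur, hollow quills, petiole constricted, ocelli absent the derived state is 'absent', and for the remaining characters it is 'present'.
nectar spur (derived state 'absent') is unique to Ichnops (autapomorphy; uninformative for grouping).
All ingroup taxa share the derived state 'present' for compound eyes; it defines the ingroup but does not resolve relationships within it.
hollow quills (derived state 'absent') is shared by Glyptops, Ichnops, and Ornithana — a synapomorphy uniting that clade.
petiole constricted groups Leptoax and Ornithana, which is incompatible with the clades supported by the remaining characters; treating it as convergent (homoplasy) costs fewer steps than any alternative tree.
Only Glyptops and Ornithana show the derived state 'present' for wing venation reduced, supporting them as a clade.
ocelli absent (derived state 'absent') is unique to Ichnops (autapomorphy; uninformative for grouping).
Most parsimonious ingroup topology: (Leptoax,((Ornithana,Glyptops),Ichnops)).
Ichnops and Glyptops share a more recent common ancestor with each other than either does with Leptoax, so Leptoax is the least closely related of the three.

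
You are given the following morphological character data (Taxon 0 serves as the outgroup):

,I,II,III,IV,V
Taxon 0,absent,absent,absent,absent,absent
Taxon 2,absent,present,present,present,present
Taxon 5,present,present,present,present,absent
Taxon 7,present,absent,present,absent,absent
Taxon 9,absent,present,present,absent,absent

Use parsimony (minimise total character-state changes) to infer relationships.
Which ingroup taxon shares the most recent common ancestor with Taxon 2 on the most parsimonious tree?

Taxon 5

The outgroup has state 'absent' for every character, so 'present' is the derived state throughout.
I groups Taxon 5 and Taxon 7, which is incompatible with the clades supported by the remaining characters; treating it as convergent (homoplasy) costs fewer steps than any alternative tree.
Only Taxon 2, Taxon 5, and Taxon 9 show the derived state 'present' for II, supporting them as a clade.
III (derived state 'present') is shared by all ingroup taxa — unites the whole ingroup.
Only Taxon 2 and Taxon 5 show the derived state 'present' for IV, supporting them as a clade.
V (derived state 'present') is unique to Taxon 2 (autapomorphy; uninformative for grouping).
Most parsimonious ingroup topology: (((Taxon 2,Taxon 5),Taxon 9),Taxon 7).
Taxon 2 and Taxon 5 form a cherry on this tree, so they are sister taxa.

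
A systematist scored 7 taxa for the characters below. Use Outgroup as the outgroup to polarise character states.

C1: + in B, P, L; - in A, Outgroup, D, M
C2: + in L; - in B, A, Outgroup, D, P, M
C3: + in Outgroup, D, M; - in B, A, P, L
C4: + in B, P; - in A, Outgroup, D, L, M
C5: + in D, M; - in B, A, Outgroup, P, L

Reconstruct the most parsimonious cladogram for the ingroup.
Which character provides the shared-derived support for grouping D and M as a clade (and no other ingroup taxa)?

C5

Character polarity is set by the outgroup: the derived state is whichever differs from the outgroup's state, so for C3 the derived state is '-', and for the remaining characters it is '+'.
Only B, L, and P show the derived state '+' for C1, supporting them as a clade.
C2 (derived state '+') is unique to L (autapomorphy; uninformative for grouping).
C3 (derived state '-') is shared by A, B, L, and P — a synapomorphy uniting that clade.
Only B and P show the derived state '+' for C4, supporting them as a clade.
C5 (derived state '+') is shared by D and M — a synapomorphy uniting that clade.
Most parsimonious ingroup topology: ((((P,B),L),A),(M,D)).
The clade {D, M} is supported by C5: its derived state '+' occurs in exactly those taxa and in no other taxon (including the outgroup).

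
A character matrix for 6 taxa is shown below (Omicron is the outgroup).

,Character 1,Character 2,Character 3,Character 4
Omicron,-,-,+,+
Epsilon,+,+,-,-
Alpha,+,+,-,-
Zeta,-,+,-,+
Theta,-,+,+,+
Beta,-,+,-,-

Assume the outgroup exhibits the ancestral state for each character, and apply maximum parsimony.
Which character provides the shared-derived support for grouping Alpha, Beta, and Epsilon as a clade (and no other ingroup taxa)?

Character polarity is set by the outgroup: the derived state is whichever differs from the outgroup's state, so for Character 3, Character 4 the derived state is '-', and for the remaining characters it is '+'.
Character 1 (derived state '+') is shared by Alpha and Epsilon — a synapomorphy uniting that clade.
All ingroup taxa share the derived state '+' for Character 2; it defines the ingroup but does not resolve relationships within it.
Character 3: derived state '-' in Alpha, Beta, Epsilon, and Zeta only — synapomorphy for {Alpha, Beta, Epsilon, Zeta}.
Character 4 (derived state '-') is shared by Alpha, Beta, and Epsilon — a synapomorphy uniting that clade.
Most parsimonious ingroup topology: ((((Epsilon,Alpha),Beta),Zeta),Theta).
The clade {Alpha, Beta, Epsilon} is supported by Character 4: its derived state '-' occurs in exactly those taxa and in no other taxon (including the outgroup).

Character 4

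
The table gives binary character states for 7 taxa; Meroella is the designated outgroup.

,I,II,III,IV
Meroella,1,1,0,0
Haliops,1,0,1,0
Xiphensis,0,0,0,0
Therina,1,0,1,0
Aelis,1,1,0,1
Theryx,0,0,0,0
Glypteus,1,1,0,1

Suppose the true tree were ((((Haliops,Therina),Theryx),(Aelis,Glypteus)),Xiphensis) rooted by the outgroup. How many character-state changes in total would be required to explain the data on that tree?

Map each character onto ((((Haliops,Therina),Theryx),(Aelis,Glypteus)),Xiphensis) (rooted by Meroella) and count the minimum state changes it requires (Fitch parsimony):
I: 2; II: 2; III: 1; IV: 1.
Total tree length = 6.

6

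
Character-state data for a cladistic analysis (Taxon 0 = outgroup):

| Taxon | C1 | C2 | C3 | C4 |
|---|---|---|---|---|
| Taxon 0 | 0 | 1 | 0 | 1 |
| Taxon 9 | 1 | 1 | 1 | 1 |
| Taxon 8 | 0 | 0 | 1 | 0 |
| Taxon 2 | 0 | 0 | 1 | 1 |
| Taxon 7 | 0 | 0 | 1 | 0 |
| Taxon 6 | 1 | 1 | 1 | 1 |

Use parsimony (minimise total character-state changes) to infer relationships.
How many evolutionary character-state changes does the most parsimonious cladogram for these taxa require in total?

Character polarity is set by the outgroup: the derived state is whichever differs from the outgroup's state, so for C2, C4 the derived state is '0', and for the remaining characters it is '1'.
Only Taxon 6 and Taxon 9 show the derived state '1' for C1, supporting them as a clade.
Only Taxon 2, Taxon 7, and Taxon 8 show the derived state '0' for C2, supporting them as a clade.
All ingroup taxa share the derived state '1' for C3; it defines the ingroup but does not resolve relationships within it.
Only Taxon 7 and Taxon 8 show the derived state '0' for C4, supporting them as a clade.
Most parsimonious ingroup topology: ((Taxon 9,Taxon 6),((Taxon 8,Taxon 7),Taxon 2)).
Changes per character on this tree: C1: 1; C2: 1; C3: 1; C4: 1.
Total = 4.

4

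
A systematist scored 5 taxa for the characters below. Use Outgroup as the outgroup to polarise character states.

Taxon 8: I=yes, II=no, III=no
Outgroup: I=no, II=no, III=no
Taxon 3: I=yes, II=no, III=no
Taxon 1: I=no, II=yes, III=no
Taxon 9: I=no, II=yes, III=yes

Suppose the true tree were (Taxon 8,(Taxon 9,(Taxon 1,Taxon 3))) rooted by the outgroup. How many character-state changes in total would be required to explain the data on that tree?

5

Map each character onto (Taxon 8,(Taxon 9,(Taxon 1,Taxon 3))) (rooted by Outgroup) and count the minimum state changes it requires (Fitch parsimony):
I: 2; II: 2; III: 1.
Total tree length = 5.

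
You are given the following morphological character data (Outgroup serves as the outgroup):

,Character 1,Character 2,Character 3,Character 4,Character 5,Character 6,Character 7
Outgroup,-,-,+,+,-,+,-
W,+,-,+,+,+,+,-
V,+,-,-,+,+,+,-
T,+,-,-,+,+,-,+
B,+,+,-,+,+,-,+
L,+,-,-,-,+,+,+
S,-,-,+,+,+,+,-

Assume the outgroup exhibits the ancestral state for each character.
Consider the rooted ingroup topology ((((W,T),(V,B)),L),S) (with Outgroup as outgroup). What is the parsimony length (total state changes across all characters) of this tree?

11

Map each character onto ((((W,T),(V,B)),L),S) (rooted by Outgroup) and count the minimum state changes it requires (Fitch parsimony):
Character 1: 1; Character 2: 1; Character 3: 2; Character 4: 1; Character 5: 1; Character 6: 2; Character 7: 3.
Total tree length = 11.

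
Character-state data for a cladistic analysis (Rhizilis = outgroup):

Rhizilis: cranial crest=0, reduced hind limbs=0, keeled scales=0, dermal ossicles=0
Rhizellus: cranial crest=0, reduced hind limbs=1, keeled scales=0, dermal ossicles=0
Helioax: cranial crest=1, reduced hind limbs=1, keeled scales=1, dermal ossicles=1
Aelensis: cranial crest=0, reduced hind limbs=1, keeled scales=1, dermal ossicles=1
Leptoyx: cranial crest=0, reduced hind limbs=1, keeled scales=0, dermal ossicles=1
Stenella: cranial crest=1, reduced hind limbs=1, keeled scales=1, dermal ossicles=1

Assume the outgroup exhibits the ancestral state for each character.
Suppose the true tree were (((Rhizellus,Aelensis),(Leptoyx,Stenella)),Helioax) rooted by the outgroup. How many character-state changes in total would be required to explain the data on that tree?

8

Map each character onto (((Rhizellus,Aelensis),(Leptoyx,Stenella)),Helioax) (rooted by Rhizilis) and count the minimum state changes it requires (Fitch parsimony):
cranial crest: 2; reduced hind limbs: 1; keeled scales: 3; dermal ossicles: 2.
Total tree length = 8.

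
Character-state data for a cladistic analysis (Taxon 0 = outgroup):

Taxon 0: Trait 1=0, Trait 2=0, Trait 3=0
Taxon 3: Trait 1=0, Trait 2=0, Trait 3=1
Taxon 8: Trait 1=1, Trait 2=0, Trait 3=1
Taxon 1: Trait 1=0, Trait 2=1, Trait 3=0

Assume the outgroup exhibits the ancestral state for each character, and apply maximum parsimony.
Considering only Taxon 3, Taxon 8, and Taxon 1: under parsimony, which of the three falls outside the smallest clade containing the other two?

The outgroup has state '0' for every character, so '1' is the derived state throughout.
Trait 1 (derived state '1') is unique to Taxon 8 (autapomorphy; uninformative for grouping).
Trait 2: derived state '1' in Taxon 1 only — an autapomorphy, so it tells us nothing about relationships among taxa.
Only Taxon 3 and Taxon 8 show the derived state '1' for Trait 3, supporting them as a clade.
Most parsimonious ingroup topology: ((Taxon 3,Taxon 8),Taxon 1).
Taxon 8 and Taxon 3 share a more recent common ancestor with each other than either does with Taxon 1, so Taxon 1 is the least closely related of the three.

Taxon 1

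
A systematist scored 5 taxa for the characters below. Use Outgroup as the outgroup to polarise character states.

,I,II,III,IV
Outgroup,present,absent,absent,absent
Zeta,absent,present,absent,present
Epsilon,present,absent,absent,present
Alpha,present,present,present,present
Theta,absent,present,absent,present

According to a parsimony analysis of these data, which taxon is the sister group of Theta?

Character polarity is set by the outgroup: the derived state is whichever differs from the outgroup's state, so for I the derived state is 'absent', and for the remaining characters it is 'present'.
I (derived state 'absent') is shared by Theta and Zeta — a synapomorphy uniting that clade.
Only Alpha, Theta, and Zeta show the derived state 'present' for II, supporting them as a clade.
III (derived state 'present') is unique to Alpha (autapomorphy; uninformative for grouping).
All ingroup taxa share the derived state 'present' for IV; it defines the ingroup but does not resolve relationships within it.
Most parsimonious ingroup topology: (((Zeta,Theta),Alpha),Epsilon).
Theta and Zeta form a cherry on this tree, so they are sister taxa.

Zeta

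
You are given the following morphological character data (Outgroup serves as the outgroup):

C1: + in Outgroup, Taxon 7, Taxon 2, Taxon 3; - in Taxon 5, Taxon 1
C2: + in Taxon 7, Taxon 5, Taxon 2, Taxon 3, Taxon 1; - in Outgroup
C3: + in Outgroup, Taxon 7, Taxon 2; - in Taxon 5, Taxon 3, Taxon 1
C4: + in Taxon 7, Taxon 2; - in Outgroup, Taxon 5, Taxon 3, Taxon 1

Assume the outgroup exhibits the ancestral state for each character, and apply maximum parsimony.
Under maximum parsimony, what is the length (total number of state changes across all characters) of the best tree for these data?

4

Character polarity is set by the outgroup: the derived state is whichever differs from the outgroup's state, so for C1, C3 the derived state is '-', and for the remaining characters it is '+'.
C1 (derived state '-') is shared by Taxon 1 and Taxon 5 — a synapomorphy uniting that clade.
All ingroup taxa share the derived state '+' for C2; it defines the ingroup but does not resolve relationships within it.
Only Taxon 1, Taxon 3, and Taxon 5 show the derived state '-' for C3, supporting them as a clade.
Only Taxon 2 and Taxon 7 show the derived state '+' for C4, supporting them as a clade.
Most parsimonious ingroup topology: ((Taxon 7,Taxon 2),((Taxon 5,Taxon 1),Taxon 3)).
Changes per character on this tree: C1: 1; C2: 1; C3: 1; C4: 1.
Total = 4.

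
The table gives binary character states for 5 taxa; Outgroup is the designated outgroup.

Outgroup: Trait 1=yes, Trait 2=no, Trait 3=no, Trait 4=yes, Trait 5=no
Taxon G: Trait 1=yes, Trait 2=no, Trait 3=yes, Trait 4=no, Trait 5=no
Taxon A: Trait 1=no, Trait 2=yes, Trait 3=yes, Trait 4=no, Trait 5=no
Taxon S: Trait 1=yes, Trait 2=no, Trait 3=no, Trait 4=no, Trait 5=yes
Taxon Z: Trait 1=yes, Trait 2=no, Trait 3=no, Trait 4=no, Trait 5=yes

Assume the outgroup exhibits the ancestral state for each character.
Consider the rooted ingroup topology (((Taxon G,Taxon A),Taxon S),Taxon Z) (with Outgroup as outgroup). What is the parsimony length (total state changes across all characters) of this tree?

Map each character onto (((Taxon G,Taxon A),Taxon S),Taxon Z) (rooted by Outgroup) and count the minimum state changes it requires (Fitch parsimony):
Trait 1: 1; Trait 2: 1; Trait 3: 1; Trait 4: 1; Trait 5: 2.
Total tree length = 6.

6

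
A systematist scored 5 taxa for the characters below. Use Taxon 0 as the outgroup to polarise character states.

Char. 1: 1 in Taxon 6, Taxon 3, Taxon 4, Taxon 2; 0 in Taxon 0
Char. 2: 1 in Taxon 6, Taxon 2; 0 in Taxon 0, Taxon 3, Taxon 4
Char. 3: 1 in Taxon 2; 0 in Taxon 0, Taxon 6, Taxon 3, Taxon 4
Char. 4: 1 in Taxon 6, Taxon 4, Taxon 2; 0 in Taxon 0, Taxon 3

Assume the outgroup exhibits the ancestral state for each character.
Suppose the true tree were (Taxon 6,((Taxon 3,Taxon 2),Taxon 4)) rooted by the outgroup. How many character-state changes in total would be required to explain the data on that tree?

Map each character onto (Taxon 6,((Taxon 3,Taxon 2),Taxon 4)) (rooted by Taxon 0) and count the minimum state changes it requires (Fitch parsimony):
Char. 1: 1; Char. 2: 2; Char. 3: 1; Char. 4: 2.
Total tree length = 6.

6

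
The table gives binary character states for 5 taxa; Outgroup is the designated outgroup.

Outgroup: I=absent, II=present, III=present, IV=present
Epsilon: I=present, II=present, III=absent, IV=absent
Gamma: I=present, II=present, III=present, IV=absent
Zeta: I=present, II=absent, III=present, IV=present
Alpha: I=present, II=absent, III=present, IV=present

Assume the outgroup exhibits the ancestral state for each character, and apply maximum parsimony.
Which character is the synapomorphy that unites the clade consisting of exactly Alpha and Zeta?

Character polarity is set by the outgroup: the derived state is whichever differs from the outgroup's state, so for II, III, IV the derived state is 'absent', and for the remaining characters it is 'present'.
I (derived state 'present') is shared by all ingroup taxa — unites the whole ingroup.
II: derived state 'absent' in Alpha and Zeta only — synapomorphy for {Alpha, Zeta}.
III (derived state 'absent') is unique to Epsilon (autapomorphy; uninformative for grouping).
IV (derived state 'absent') is shared by Epsilon and Gamma — a synapomorphy uniting that clade.
Most parsimonious ingroup topology: ((Epsilon,Gamma),(Zeta,Alpha)).
The clade {Alpha, Zeta} is supported by II: its derived state 'absent' occurs in exactly those taxa and in no other taxon (including the outgroup).

II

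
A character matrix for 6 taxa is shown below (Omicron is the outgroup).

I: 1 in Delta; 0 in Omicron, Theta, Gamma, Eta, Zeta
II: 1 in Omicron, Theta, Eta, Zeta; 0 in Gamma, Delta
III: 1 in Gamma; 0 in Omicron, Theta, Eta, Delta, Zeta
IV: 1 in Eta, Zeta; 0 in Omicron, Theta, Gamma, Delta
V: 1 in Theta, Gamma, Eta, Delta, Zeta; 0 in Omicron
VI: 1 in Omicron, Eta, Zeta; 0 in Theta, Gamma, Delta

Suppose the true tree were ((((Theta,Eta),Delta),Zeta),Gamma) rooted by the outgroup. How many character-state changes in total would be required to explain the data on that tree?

Map each character onto ((((Theta,Eta),Delta),Zeta),Gamma) (rooted by Omicron) and count the minimum state changes it requires (Fitch parsimony):
I: 1; II: 2; III: 1; IV: 2; V: 1; VI: 3.
Total tree length = 10.

10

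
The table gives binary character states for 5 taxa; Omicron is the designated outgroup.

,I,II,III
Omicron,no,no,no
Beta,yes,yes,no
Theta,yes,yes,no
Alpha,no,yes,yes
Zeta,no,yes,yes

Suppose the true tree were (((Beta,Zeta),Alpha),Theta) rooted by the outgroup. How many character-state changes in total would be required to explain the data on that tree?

Map each character onto (((Beta,Zeta),Alpha),Theta) (rooted by Omicron) and count the minimum state changes it requires (Fitch parsimony):
I: 2; II: 1; III: 2.
Total tree length = 5.

5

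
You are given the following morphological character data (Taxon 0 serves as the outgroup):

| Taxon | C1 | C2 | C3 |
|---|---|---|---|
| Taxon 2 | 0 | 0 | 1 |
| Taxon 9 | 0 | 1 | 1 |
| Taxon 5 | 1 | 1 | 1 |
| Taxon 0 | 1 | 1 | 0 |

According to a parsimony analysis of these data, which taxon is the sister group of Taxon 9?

Character polarity is set by the outgroup: the derived state is whichever differs from the outgroup's state, so for C1, C2 the derived state is '0', and for the remaining characters it is '1'.
Only Taxon 2 and Taxon 9 show the derived state '0' for C1, supporting them as a clade.
C2 (derived state '0') is unique to Taxon 2 (autapomorphy; uninformative for grouping).
C3 (derived state '1') is shared by all ingroup taxa — unites the whole ingroup.
Most parsimonious ingroup topology: ((Taxon 2,Taxon 9),Taxon 5).
Taxon 9 and Taxon 2 form a cherry on this tree, so they are sister taxa.

Taxon 2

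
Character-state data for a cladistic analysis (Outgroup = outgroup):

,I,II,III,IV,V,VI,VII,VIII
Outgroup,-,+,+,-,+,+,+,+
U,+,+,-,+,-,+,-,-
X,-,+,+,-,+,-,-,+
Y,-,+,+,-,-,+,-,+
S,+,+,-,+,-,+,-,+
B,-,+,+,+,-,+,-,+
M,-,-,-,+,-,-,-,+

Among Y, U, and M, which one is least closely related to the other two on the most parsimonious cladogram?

Character polarity is set by the outgroup: the derived state is whichever differs from the outgroup's state, so for II, III, V, VI, VII, VIII the derived state is '-', and for the remaining characters it is '+'.
I: derived state '+' in S and U only — synapomorphy for {S, U}.
II (derived state '-') is unique to M (autapomorphy; uninformative for grouping).
Only M, S, and U show the derived state '-' for III, supporting them as a clade.
Only B, M, S, and U show the derived state '+' for IV, supporting them as a clade.
V: derived state '-' in B, M, S, U, and Y only — synapomorphy for {B, M, S, U, Y}.
VI (state '-') occurs in M and X but conflicts with the nesting implied by the other characters — most parsimoniously interpreted as homoplasy.
VII (derived state '-') is shared by all ingroup taxa — unites the whole ingroup.
VIII: derived state '-' in U only — an autapomorphy, so it tells us nothing about relationships among taxa.
Most parsimonious ingroup topology: (((((U,S),M),B),Y),X).
M and U share a more recent common ancestor with each other than either does with Y, so Y is the least closely related of the three.

Y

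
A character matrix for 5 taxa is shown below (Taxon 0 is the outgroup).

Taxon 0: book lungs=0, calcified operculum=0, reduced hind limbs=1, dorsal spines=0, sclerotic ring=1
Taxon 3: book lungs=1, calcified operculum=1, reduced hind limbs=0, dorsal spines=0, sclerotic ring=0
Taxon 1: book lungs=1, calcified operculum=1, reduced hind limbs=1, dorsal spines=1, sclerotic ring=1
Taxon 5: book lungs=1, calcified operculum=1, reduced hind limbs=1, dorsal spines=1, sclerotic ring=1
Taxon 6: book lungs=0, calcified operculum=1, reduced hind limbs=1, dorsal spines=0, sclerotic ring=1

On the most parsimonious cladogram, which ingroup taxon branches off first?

Taxon 6

Character polarity is set by the outgroup: the derived state is whichever differs from the outgroup's state, so for reduced hind limbs, sclerotic ring the derived state is '0', and for the remaining characters it is '1'.
book lungs (derived state '1') is shared by Taxon 1, Taxon 3, and Taxon 5 — a synapomorphy uniting that clade.
calcified operculum (derived state '1') is shared by all ingroup taxa — unites the whole ingroup.
reduced hind limbs (derived state '0') is unique to Taxon 3 (autapomorphy; uninformative for grouping).
dorsal spines: derived state '1' in Taxon 1 and Taxon 5 only — synapomorphy for {Taxon 1, Taxon 5}.
sclerotic ring (derived state '0') is unique to Taxon 3 (autapomorphy; uninformative for grouping).
Most parsimonious ingroup topology: ((Taxon 3,(Taxon 1,Taxon 5)),Taxon 6).
Taxon 6 is sister to the clade containing all other ingroup taxa, so it is the earliest-diverging (most basal) ingroup lineage.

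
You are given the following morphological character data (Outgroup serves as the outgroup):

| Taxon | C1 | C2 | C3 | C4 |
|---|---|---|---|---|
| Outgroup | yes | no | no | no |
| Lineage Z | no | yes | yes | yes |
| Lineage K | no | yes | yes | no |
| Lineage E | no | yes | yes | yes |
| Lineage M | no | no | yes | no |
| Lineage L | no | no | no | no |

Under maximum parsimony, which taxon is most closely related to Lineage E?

Lineage Z

Character polarity is set by the outgroup: the derived state is whichever differs from the outgroup's state, so for C1 the derived state is 'no', and for the remaining characters it is 'yes'.
C1 (derived state 'no') is shared by all ingroup taxa — unites the whole ingroup.
C2 (derived state 'yes') is shared by Lineage E, Lineage K, and Lineage Z — a synapomorphy uniting that clade.
C3: derived state 'yes' in Lineage E, Lineage K, Lineage M, and Lineage Z only — synapomorphy for {Lineage E, Lineage K, Lineage M, Lineage Z}.
C4 (derived state 'yes') is shared by Lineage E and Lineage Z — a synapomorphy uniting that clade.
Most parsimonious ingroup topology: ((((Lineage Z,Lineage E),Lineage K),Lineage M),Lineage L).
Lineage E and Lineage Z form a cherry on this tree, so they are sister taxa.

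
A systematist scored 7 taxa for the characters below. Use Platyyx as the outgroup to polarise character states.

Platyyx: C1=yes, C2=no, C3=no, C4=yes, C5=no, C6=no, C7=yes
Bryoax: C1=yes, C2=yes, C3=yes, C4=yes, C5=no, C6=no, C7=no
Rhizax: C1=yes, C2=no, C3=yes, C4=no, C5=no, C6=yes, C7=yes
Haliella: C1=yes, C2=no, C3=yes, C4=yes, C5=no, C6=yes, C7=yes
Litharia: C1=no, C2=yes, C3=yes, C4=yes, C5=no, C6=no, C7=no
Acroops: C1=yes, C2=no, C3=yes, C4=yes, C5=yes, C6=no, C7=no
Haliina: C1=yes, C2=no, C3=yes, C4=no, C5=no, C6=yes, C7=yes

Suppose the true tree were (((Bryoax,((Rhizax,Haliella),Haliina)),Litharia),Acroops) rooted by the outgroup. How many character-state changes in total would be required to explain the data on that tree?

Map each character onto (((Bryoax,((Rhizax,Haliella),Haliina)),Litharia),Acroops) (rooted by Platyyx) and count the minimum state changes it requires (Fitch parsimony):
C1: 1; C2: 2; C3: 1; C4: 2; C5: 1; C6: 1; C7: 2.
Total tree length = 10.

10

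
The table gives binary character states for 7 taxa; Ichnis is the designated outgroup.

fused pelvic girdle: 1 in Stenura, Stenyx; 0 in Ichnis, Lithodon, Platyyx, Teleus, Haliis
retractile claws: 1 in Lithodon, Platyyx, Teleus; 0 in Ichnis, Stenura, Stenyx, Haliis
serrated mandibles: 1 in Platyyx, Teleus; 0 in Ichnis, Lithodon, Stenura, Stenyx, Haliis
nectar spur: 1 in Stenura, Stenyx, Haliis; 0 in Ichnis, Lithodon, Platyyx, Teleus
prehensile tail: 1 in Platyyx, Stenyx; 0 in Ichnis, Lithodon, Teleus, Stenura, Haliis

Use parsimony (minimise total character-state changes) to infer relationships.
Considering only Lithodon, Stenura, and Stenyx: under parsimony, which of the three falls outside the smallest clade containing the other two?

The outgroup has state '0' for every character, so '1' is the derived state throughout.
fused pelvic girdle (derived state '1') is shared by Stenura and Stenyx — a synapomorphy uniting that clade.
retractile claws (derived state '1') is shared by Lithodon, Platyyx, and Teleus — a synapomorphy uniting that clade.
Only Platyyx and Teleus show the derived state '1' for serrated mandibles, supporting them as a clade.
Only Haliis, Stenura, and Stenyx show the derived state '1' for nectar spur, supporting them as a clade.
prehensile tail (state '1') occurs in Platyyx and Stenyx but conflicts with the nesting implied by the other characters — most parsimoniously interpreted as homoplasy.
Most parsimonious ingroup topology: ((Lithodon,(Platyyx,Teleus)),((Stenura,Stenyx),Haliis)).
Stenyx and Stenura share a more recent common ancestor with each other than either does with Lithodon, so Lithodon is the least closely related of the three.

Lithodon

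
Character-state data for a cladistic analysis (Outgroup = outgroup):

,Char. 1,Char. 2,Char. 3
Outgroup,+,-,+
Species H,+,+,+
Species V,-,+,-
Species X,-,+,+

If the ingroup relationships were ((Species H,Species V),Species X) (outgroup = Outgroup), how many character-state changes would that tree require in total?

Map each character onto ((Species H,Species V),Species X) (rooted by Outgroup) and count the minimum state changes it requires (Fitch parsimony):
Char. 1: 2; Char. 2: 1; Char. 3: 1.
Total tree length = 4.

4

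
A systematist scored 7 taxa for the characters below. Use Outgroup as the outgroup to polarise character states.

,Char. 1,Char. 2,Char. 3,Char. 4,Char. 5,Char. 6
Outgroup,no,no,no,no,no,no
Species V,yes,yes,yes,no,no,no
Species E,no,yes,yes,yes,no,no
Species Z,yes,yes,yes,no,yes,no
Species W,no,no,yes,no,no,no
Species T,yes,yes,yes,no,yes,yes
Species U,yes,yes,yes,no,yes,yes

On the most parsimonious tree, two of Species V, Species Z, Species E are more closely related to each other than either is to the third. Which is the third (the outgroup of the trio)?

The outgroup has state 'no' for every character, so 'yes' is the derived state throughout.
Char. 1 (derived state 'yes') is shared by Species T, Species U, Species V, and Species Z — a synapomorphy uniting that clade.
Only Species E, Species T, Species U, Species V, and Species Z show the derived state 'yes' for Char. 2, supporting them as a clade.
All ingroup taxa share the derived state 'yes' for Char. 3; it defines the ingroup but does not resolve relationships within it.
Char. 4 (derived state 'yes') is unique to Species E (autapomorphy; uninformative for grouping).
Char. 5: derived state 'yes' in Species T, Species U, and Species Z only — synapomorphy for {Species T, Species U, Species Z}.
Only Species T and Species U show the derived state 'yes' for Char. 6, supporting them as a clade.
Most parsimonious ingroup topology: (((Species V,(Species Z,(Species T,Species U))),Species E),Species W).
Species Z and Species V share a more recent common ancestor with each other than either does with Species E, so Species E is the least closely related of the three.

Species E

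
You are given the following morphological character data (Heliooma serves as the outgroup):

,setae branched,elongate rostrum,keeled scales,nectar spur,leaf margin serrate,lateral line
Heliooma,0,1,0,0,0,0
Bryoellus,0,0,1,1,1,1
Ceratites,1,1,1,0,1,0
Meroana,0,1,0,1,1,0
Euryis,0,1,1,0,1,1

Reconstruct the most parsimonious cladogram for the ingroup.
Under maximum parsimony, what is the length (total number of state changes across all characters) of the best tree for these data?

7

Character polarity is set by the outgroup: the derived state is whichever differs from the outgroup's state, so for elongate rostrum the derived state is '0', and for the remaining characters it is '1'.
setae branched (derived state '1') is unique to Ceratites (autapomorphy; uninformative for grouping).
elongate rostrum (derived state '0') is unique to Bryoellus (autapomorphy; uninformative for grouping).
Only Bryoellus, Ceratites, and Euryis show the derived state '1' for keeled scales, supporting them as a clade.
nectar spur groups Bryoellus and Meroana, which is incompatible with the clades supported by the remaining characters; treating it as convergent (homoplasy) costs fewer steps than any alternative tree.
leaf margin serrate (derived state '1') is shared by all ingroup taxa — unites the whole ingroup.
lateral line: derived state '1' in Bryoellus and Euryis only — synapomorphy for {Bryoellus, Euryis}.
Most parsimonious ingroup topology: (((Bryoellus,Euryis),Ceratites),Meroana).
Changes per character on this tree: setae branched: 1; elongate rostrum: 1; keeled scales: 1; nectar spur: 2; leaf margin serrate: 1; lateral line: 1.
Total = 7.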